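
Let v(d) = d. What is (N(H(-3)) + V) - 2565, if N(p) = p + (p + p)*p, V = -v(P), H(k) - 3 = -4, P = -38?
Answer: -2526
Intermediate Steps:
H(k) = -1 (H(k) = 3 - 4 = -1)
V = 38 (V = -1*(-38) = 38)
N(p) = p + 2*p² (N(p) = p + (2*p)*p = p + 2*p²)
(N(H(-3)) + V) - 2565 = (-(1 + 2*(-1)) + 38) - 2565 = (-(1 - 2) + 38) - 2565 = (-1*(-1) + 38) - 2565 = (1 + 38) - 2565 = 39 - 2565 = -2526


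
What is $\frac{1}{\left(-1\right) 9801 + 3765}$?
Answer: $- \frac{1}{6036} \approx -0.00016567$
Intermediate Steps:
$\frac{1}{\left(-1\right) 9801 + 3765} = \frac{1}{-9801 + 3765} = \frac{1}{-6036} = - \frac{1}{6036}$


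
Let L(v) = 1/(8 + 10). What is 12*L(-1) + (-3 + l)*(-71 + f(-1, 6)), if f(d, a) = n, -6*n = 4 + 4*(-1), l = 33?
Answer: -6388/3 ≈ -2129.3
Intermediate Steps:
n = 0 (n = -(4 + 4*(-1))/6 = -(4 - 4)/6 = -⅙*0 = 0)
f(d, a) = 0
L(v) = 1/18
12*L(-1) + (-3 + l)*(-71 + f(-1, 6)) = 12*(1/18) + (-3 + 33)*(-71 + 0) = ⅔ + 30*(-71) = ⅔ - 2130 = -6388/3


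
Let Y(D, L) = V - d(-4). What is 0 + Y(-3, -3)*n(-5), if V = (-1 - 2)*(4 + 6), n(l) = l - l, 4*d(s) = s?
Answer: 0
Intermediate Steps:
d(s) = s/4
n(l) = 0
V = -30 (V = -3*10 = -30)
Y(D, L) = -29 (Y(D, L) = -30 - (-4)/4 = -30 - 1*(-1) = -30 + 1 = -29)
0 + Y(-3, -3)*n(-5) = 0 - 29*0 = 0 + 0 = 0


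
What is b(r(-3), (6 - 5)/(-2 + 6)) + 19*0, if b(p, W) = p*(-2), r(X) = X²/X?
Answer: 6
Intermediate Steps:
r(X) = X
b(p, W) = -2*p
b(r(-3), (6 - 5)/(-2 + 6)) + 19*0 = -2*(-3) + 19*0 = 6 + 0 = 6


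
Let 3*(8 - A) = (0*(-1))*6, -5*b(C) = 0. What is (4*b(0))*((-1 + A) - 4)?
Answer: 0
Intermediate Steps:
b(C) = 0 (b(C) = -⅕*0 = 0)
A = 8 (A = 8 - 0*(-1)*6/3 = 8 - 0*6 = 8 - ⅓*0 = 8 + 0 = 8)
(4*b(0))*((-1 + A) - 4) = (4*0)*((-1 + 8) - 4) = 0*(7 - 4) = 0*3 = 0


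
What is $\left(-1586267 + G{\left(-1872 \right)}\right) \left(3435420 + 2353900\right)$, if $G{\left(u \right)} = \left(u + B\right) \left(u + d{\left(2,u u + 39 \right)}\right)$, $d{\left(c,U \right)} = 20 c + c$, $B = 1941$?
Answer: $-9914424704840$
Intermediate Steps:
$d{\left(c,U \right)} = 21 c$
$G{\left(u \right)} = \left(42 + u\right) \left(1941 + u\right)$ ($G{\left(u \right)} = \left(u + 1941\right) \left(u + 21 \cdot 2\right) = \left(1941 + u\right) \left(u + 42\right) = \left(1941 + u\right) \left(42 + u\right) = \left(42 + u\right) \left(1941 + u\right)$)
$\left(-1586267 + G{\left(-1872 \right)}\right) \left(3435420 + 2353900\right) = \left(-1586267 + \left(81522 + \left(-1872\right)^{2} + 1983 \left(-1872\right)\right)\right) \left(3435420 + 2353900\right) = \left(-1586267 + \left(81522 + 3504384 - 3712176\right)\right) 5789320 = \left(-1586267 - 126270\right) 5789320 = \left(-1712537\right) 5789320 = -9914424704840$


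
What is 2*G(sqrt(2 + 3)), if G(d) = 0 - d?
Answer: -2*sqrt(5) ≈ -4.4721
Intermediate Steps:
G(d) = -d
2*G(sqrt(2 + 3)) = 2*(-sqrt(2 + 3)) = 2*(-sqrt(5)) = -2*sqrt(5)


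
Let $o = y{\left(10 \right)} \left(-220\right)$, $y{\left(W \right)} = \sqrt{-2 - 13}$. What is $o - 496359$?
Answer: $-496359 - 220 i \sqrt{15} \approx -4.9636 \cdot 10^{5} - 852.06 i$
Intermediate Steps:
$y{\left(W \right)} = i \sqrt{15}$ ($y{\left(W \right)} = \sqrt{-15} = i \sqrt{15}$)
$o = - 220 i \sqrt{15}$ ($o = i \sqrt{15} \left(-220\right) = - 220 i \sqrt{15} \approx - 852.06 i$)
$o - 496359 = - 220 i \sqrt{15} - 496359 = -496359 - 220 i \sqrt{15}$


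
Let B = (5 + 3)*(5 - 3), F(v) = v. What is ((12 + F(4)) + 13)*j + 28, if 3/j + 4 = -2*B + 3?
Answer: 279/11 ≈ 25.364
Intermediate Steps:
B = 16 (B = 8*2 = 16)
j = -1/11 (j = 3/(-4 + (-2*16 + 3)) = 3/(-4 + (-32 + 3)) = 3/(-4 - 29) = 3/(-33) = 3*(-1/33) = -1/11 ≈ -0.090909)
((12 + F(4)) + 13)*j + 28 = ((12 + 4) + 13)*(-1/11) + 28 = (16 + 13)*(-1/11) + 28 = 29*(-1/11) + 28 = -29/11 + 28 = 279/11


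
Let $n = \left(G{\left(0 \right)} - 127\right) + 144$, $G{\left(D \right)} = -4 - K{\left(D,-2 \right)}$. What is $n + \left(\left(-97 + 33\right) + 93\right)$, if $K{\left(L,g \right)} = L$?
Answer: $42$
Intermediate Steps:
$G{\left(D \right)} = -4 - D$
$n = 13$ ($n = \left(\left(-4 - 0\right) - 127\right) + 144 = \left(\left(-4 + 0\right) - 127\right) + 144 = \left(-4 - 127\right) + 144 = -131 + 144 = 13$)
$n + \left(\left(-97 + 33\right) + 93\right) = 13 + \left(\left(-97 + 33\right) + 93\right) = 13 + \left(-64 + 93\right) = 13 + 29 = 42$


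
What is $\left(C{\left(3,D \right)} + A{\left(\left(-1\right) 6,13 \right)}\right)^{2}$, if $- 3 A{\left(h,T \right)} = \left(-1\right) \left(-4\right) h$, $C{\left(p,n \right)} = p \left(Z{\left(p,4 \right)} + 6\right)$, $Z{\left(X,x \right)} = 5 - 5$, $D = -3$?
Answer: $676$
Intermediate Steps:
$Z{\left(X,x \right)} = 0$ ($Z{\left(X,x \right)} = 5 - 5 = 0$)
$C{\left(p,n \right)} = 6 p$ ($C{\left(p,n \right)} = p \left(0 + 6\right) = p 6 = 6 p$)
$A{\left(h,T \right)} = - \frac{4 h}{3}$ ($A{\left(h,T \right)} = - \frac{\left(-1\right) \left(-4\right) h}{3} = - \frac{4 h}{3}$)
$\left(C{\left(3,D \right)} + A{\left(\left(-1\right) 6,13 \right)}\right)^{2} = \left(6 \cdot 3 - \frac{4 \left(\left(-1\right) 6\right)}{3}\right)^{2} = \left(18 - -8\right)^{2} = \left(18 + 8\right)^{2} = 26^{2} = 676$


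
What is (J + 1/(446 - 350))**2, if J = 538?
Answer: 2667619201/9216 ≈ 2.8946e+5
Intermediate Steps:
(J + 1/(446 - 350))**2 = (538 + 1/(446 - 350))**2 = (538 + 1/96)**2 = (51649/96)**2 = 2667619201/9216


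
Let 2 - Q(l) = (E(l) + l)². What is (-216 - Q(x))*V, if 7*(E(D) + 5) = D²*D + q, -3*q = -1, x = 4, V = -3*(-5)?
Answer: -332770/147 ≈ -2263.7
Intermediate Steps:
V = 15
q = ⅓ (q = -⅓*(-1) = ⅓ ≈ 0.33333)
E(D) = -104/21 + D³/7 (E(D) = -5 + (D²*D + ⅓)/7 = -5 + (D³ + ⅓)/7 = -5 + (⅓ + D³)/7 = -5 + (1/21 + D³/7) = -104/21 + D³/7)
Q(l) = 2 - (-104/21 + l + l³/7)² (Q(l) = 2 - ((-104/21 + l³/7) + l)² = 2 - (-104/21 + l + l³/7)²)
(-216 - Q(x))*V = (-216 - (2 - (-104 + 3*4³ + 21*4)²/441))*15 = (-216 - (2 - (-104 + 3*64 + 84)²/441))*15 = (-216 - (2 - (-104 + 192 + 84)²/441))*15 = (-216 - (2 - 1/441*172²))*15 = (-216 - (2 - 1/441*29584))*15 = (-216 - (2 - 29584/441))*15 = (-216 - 1*(-28702/441))*15 = (-216 + 28702/441)*15 = -66554/441*15 = -332770/147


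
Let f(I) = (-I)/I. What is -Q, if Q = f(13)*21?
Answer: 21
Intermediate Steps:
f(I) = -1
Q = -21 (Q = -1*21 = -21)
-Q = -1*(-21) = 21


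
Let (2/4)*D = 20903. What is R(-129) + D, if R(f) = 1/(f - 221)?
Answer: 14632099/350 ≈ 41806.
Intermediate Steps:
D = 41806 (D = 2*20903 = 41806)
R(f) = 1/(-221 + f)
R(-129) + D = 1/(-221 - 129) + 41806 = 1/(-350) + 41806 = -1/350 + 41806 = 14632099/350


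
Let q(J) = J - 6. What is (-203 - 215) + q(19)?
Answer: -405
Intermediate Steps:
q(J) = -6 + J
(-203 - 215) + q(19) = (-203 - 215) + (-6 + 19) = -418 + 13 = -405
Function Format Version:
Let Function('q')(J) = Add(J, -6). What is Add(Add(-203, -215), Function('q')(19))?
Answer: -405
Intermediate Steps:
Function('q')(J) = Add(-6, J)
Add(Add(-203, -215), Function('q')(19)) = Add(Add(-203, -215), Add(-6, 19)) = Add(-418, 13) = -405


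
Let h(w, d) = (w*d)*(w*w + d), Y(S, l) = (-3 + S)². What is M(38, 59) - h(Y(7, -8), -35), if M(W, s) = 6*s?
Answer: 124114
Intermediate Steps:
h(w, d) = d*w*(d + w²) (h(w, d) = (d*w)*(w² + d) = (d*w)*(d + w²) = d*w*(d + w²))
M(38, 59) - h(Y(7, -8), -35) = 6*59 - (-35)*(-3 + 7)²*(-35 + ((-3 + 7)²)²) = 354 - (-35)*4²*(-35 + (4²)²) = 354 - (-35)*16*(-35 + 16²) = 354 - (-35)*16*(-35 + 256) = 354 - (-35)*16*221 = 354 - 1*(-123760) = 354 + 123760 = 124114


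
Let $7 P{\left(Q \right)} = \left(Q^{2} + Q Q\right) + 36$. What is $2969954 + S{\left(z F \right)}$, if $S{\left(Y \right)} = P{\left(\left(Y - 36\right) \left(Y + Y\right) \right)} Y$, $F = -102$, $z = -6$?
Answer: $\frac{608400041676734}{7} \approx 8.6914 \cdot 10^{13}$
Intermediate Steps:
$P{\left(Q \right)} = \frac{36}{7} + \frac{2 Q^{2}}{7}$ ($P{\left(Q \right)} = \frac{\left(Q^{2} + Q Q\right) + 36}{7} = \frac{\left(Q^{2} + Q^{2}\right) + 36}{7} = \frac{2 Q^{2} + 36}{7} = \frac{36 + 2 Q^{2}}{7} = \frac{36}{7} + \frac{2 Q^{2}}{7}$)
$S{\left(Y \right)} = Y \left(\frac{36}{7} + \frac{8 Y^{2} \left(-36 + Y\right)^{2}}{7}\right)$ ($S{\left(Y \right)} = \left(\frac{36}{7} + \frac{2 \left(\left(Y - 36\right) \left(Y + Y\right)\right)^{2}}{7}\right) Y = \left(\frac{36}{7} + \frac{2 \left(\left(-36 + Y\right) 2 Y\right)^{2}}{7}\right) Y = \left(\frac{36}{7} + \frac{2 \left(2 Y \left(-36 + Y\right)\right)^{2}}{7}\right) Y = \left(\frac{36}{7} + \frac{2 \cdot 4 Y^{2} \left(-36 + Y\right)^{2}}{7}\right) Y = \left(\frac{36}{7} + \frac{8 Y^{2} \left(-36 + Y\right)^{2}}{7}\right) Y = Y \left(\frac{36}{7} + \frac{8 Y^{2} \left(-36 + Y\right)^{2}}{7}\right)$)
$2969954 + S{\left(z F \right)} = 2969954 + \frac{4 \left(\left(-6\right) \left(-102\right)\right) \left(9 + 2 \left(\left(-6\right) \left(-102\right)\right)^{2} \left(-36 - -612\right)^{2}\right)}{7} = 2969954 + \frac{4}{7} \cdot 612 \left(9 + 2 \cdot 612^{2} \left(-36 + 612\right)^{2}\right) = 2969954 + \frac{4}{7} \cdot 612 \left(9 + 2 \cdot 374544 \cdot 576^{2}\right) = 2969954 + \frac{4}{7} \cdot 612 \left(9 + 2 \cdot 374544 \cdot 331776\right) = 2969954 + \frac{4}{7} \cdot 612 \left(9 + 248529420288\right) = 2969954 + \frac{4}{7} \cdot 612 \cdot 248529420297 = 2969954 + \frac{608400020887056}{7} = \frac{608400041676734}{7}$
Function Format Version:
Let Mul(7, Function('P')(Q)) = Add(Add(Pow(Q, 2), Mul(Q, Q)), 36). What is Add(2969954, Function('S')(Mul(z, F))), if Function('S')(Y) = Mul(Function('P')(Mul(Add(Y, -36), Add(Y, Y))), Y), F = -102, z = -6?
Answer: Rational(608400041676734, 7) ≈ 8.6914e+13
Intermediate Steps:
Function('P')(Q) = Add(Rational(36, 7), Mul(Rational(2, 7), Pow(Q, 2))) (Function('P')(Q) = Mul(Rational(1, 7), Add(Add(Pow(Q, 2), Mul(Q, Q)), 36)) = Mul(Rational(1, 7), Add(Add(Pow(Q, 2), Pow(Q, 2)), 36)) = Mul(Rational(1, 7), Add(Mul(2, Pow(Q, 2)), 36)) = Mul(Rational(1, 7), Add(36, Mul(2, Pow(Q, 2)))) = Add(Rational(36, 7), Mul(Rational(2, 7), Pow(Q, 2))))
Function('S')(Y) = Mul(Y, Add(Rational(36, 7), Mul(Rational(8, 7), Pow(Y, 2), Pow(Add(-36, Y), 2)))) (Function('S')(Y) = Mul(Add(Rational(36, 7), Mul(Rational(2, 7), Pow(Mul(Add(Y, -36), Add(Y, Y)), 2))), Y) = Mul(Add(Rational(36, 7), Mul(Rational(2, 7), Pow(Mul(Add(-36, Y), Mul(2, Y)), 2))), Y) = Mul(Add(Rational(36, 7), Mul(Rational(2, 7), Pow(Mul(2, Y, Add(-36, Y)), 2))), Y) = Mul(Add(Rational(36, 7), Mul(Rational(2, 7), Mul(4, Pow(Y, 2), Pow(Add(-36, Y), 2)))), Y) = Mul(Add(Rational(36, 7), Mul(Rational(8, 7), Pow(Y, 2), Pow(Add(-36, Y), 2))), Y) = Mul(Y, Add(Rational(36, 7), Mul(Rational(8, 7), Pow(Y, 2), Pow(Add(-36, Y), 2)))))
Add(2969954, Function('S')(Mul(z, F))) = Add(2969954, Mul(Rational(4, 7), Mul(-6, -102), Add(9, Mul(2, Pow(Mul(-6, -102), 2), Pow(Add(-36, Mul(-6, -102)), 2))))) = Add(2969954, Mul(Rational(4, 7), 612, Add(9, Mul(2, Pow(612, 2), Pow(Add(-36, 612), 2))))) = Add(2969954, Mul(Rational(4, 7), 612, Add(9, Mul(2, 374544, Pow(576, 2))))) = Add(2969954, Mul(Rational(4, 7), 612, Add(9, Mul(2, 374544, 331776)))) = Add(2969954, Mul(Rational(4, 7), 612, Add(9, 248529420288))) = Add(2969954, Mul(Rational(4, 7), 612, 248529420297)) = Add(2969954, Rational(608400020887056, 7)) = Rational(608400041676734, 7)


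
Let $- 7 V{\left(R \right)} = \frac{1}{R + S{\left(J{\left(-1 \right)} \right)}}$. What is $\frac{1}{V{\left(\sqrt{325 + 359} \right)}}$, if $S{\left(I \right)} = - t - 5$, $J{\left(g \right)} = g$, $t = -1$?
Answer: $28 - 42 \sqrt{19} \approx -155.07$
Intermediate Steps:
$S{\left(I \right)} = -4$ ($S{\left(I \right)} = \left(-1\right) \left(-1\right) - 5 = 1 - 5 = -4$)
$V{\left(R \right)} = - \frac{1}{7 \left(-4 + R\right)}$ ($V{\left(R \right)} = - \frac{1}{7 \left(R - 4\right)} = - \frac{1}{7 \left(-4 + R\right)}$)
$\frac{1}{V{\left(\sqrt{325 + 359} \right)}} = \frac{1}{\left(-1\right) \frac{1}{-28 + 7 \sqrt{325 + 359}}} = \frac{1}{\left(-1\right) \frac{1}{-28 + 7 \sqrt{684}}} = \frac{1}{\left(-1\right) \frac{1}{-28 + 7 \cdot 6 \sqrt{19}}} = \frac{1}{\left(-1\right) \frac{1}{-28 + 42 \sqrt{19}}} = 28 - 42 \sqrt{19}$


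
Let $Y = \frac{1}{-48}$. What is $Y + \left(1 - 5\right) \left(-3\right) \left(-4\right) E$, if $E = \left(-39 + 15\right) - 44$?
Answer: $\frac{156671}{48} \approx 3264.0$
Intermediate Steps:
$E = -68$ ($E = -24 - 44 = -68$)
$Y = - \frac{1}{48} \approx -0.020833$
$Y + \left(1 - 5\right) \left(-3\right) \left(-4\right) E = - \frac{1}{48} + \left(1 - 5\right) \left(-3\right) \left(-4\right) \left(-68\right) = - \frac{1}{48} + \left(-4\right) \left(-3\right) \left(-4\right) \left(-68\right) = - \frac{1}{48} + 12 \left(-4\right) \left(-68\right) = - \frac{1}{48} - -3264 = - \frac{1}{48} + 3264 = \frac{156671}{48}$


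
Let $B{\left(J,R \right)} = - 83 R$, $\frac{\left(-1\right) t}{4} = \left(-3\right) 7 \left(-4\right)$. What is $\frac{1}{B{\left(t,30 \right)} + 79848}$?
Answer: $\frac{1}{77358} \approx 1.2927 \cdot 10^{-5}$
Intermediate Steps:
$t = -336$ ($t = - 4 \left(-3\right) 7 \left(-4\right) = - 4 \left(\left(-21\right) \left(-4\right)\right) = \left(-4\right) 84 = -336$)
$\frac{1}{B{\left(t,30 \right)} + 79848} = \frac{1}{\left(-83\right) 30 + 79848} = \frac{1}{-2490 + 79848} = \frac{1}{77358}$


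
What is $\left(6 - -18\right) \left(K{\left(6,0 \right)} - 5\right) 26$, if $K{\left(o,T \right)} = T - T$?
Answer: $-3120$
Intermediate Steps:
$K{\left(o,T \right)} = 0$
$\left(6 - -18\right) \left(K{\left(6,0 \right)} - 5\right) 26 = \left(6 - -18\right) \left(0 - 5\right) 26 = \left(6 + 18\right) \left(-5\right) 26 = 24 \left(-5\right) 26 = \left(-120\right) 26 = -3120$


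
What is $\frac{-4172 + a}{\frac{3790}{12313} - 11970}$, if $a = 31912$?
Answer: $- \frac{17078131}{7369141} \approx -2.3175$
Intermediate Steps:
$\frac{-4172 + a}{\frac{3790}{12313} - 11970} = \frac{-4172 + 31912}{\frac{3790}{12313} - 11970} = \frac{27740}{3790 \cdot \frac{1}{12313} - 11970} = \frac{27740}{\frac{3790}{12313} - 11970} = \frac{27740}{- \frac{147382820}{12313}} = 27740 \left(- \frac{12313}{147382820}\right) = - \frac{17078131}{7369141}$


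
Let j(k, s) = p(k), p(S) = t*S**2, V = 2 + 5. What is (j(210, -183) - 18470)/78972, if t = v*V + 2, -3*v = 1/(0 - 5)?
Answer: 45155/39486 ≈ 1.1436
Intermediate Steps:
v = 1/15 (v = -1/(3*(0 - 5)) = -1/3/(-5) = -1/3*(-1/5) = 1/15 ≈ 0.066667)
V = 7
t = 37/15 (t = (1/15)*7 + 2 = 7/15 + 2 = 37/15 ≈ 2.4667)
p(S) = 37*S**2/15
j(k, s) = 37*k**2/15
(j(210, -183) - 18470)/78972 = ((37/15)*210**2 - 18470)/78972 = ((37/15)*44100 - 18470)*(1/78972) = (108780 - 18470)*(1/78972) = 90310*(1/78972) = 45155/39486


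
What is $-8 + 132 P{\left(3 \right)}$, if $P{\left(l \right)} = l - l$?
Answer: $-8$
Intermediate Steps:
$P{\left(l \right)} = 0$
$-8 + 132 P{\left(3 \right)} = -8 + 132 \cdot 0 = -8 + 0 = -8$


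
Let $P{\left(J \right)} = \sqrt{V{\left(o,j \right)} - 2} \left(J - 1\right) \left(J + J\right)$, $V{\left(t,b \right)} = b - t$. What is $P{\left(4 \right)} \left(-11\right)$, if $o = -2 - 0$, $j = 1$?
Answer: $-264$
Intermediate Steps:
$o = -2$ ($o = -2 + 0 = -2$)
$P{\left(J \right)} = 2 J \left(-1 + J\right)$ ($P{\left(J \right)} = \sqrt{\left(1 - -2\right) - 2} \left(J - 1\right) \left(J + J\right) = \sqrt{\left(1 + 2\right) - 2} \left(-1 + J\right) 2 J = \sqrt{3 - 2} \cdot 2 J \left(-1 + J\right) = \sqrt{1} \cdot 2 J \left(-1 + J\right) = 1 \cdot 2 J \left(-1 + J\right) = 2 J \left(-1 + J\right)$)
$P{\left(4 \right)} \left(-11\right) = 2 \cdot 4 \left(-1 + 4\right) \left(-11\right) = 2 \cdot 4 \cdot 3 \left(-11\right) = 24 \left(-11\right) = -264$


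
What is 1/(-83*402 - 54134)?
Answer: -1/87500 ≈ -1.1429e-5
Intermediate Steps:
1/(-83*402 - 54134) = 1/(-33366 - 54134) = 1/(-87500) = -1/87500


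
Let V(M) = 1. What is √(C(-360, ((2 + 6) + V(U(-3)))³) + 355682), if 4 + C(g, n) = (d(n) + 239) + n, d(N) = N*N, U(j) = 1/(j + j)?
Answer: √888087 ≈ 942.38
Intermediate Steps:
U(j) = 1/(2*j)
d(N) = N²
C(g, n) = 235 + n + n² (C(g, n) = -4 + ((n² + 239) + n) = -4 + ((239 + n²) + n) = -4 + (239 + n + n²) = 235 + n + n²)
√(C(-360, ((2 + 6) + V(U(-3)))³) + 355682) = √((235 + ((2 + 6) + 1)³ + (((2 + 6) + 1)³)²) + 355682) = √((235 + (8 + 1)³ + ((8 + 1)³)²) + 355682) = √((235 + 9³ + (9³)²) + 355682) = √((235 + 729 + 729²) + 355682) = √((235 + 729 + 531441) + 355682) = √(532405 + 355682) = √888087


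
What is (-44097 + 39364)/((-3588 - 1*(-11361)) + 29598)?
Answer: -4733/37371 ≈ -0.12665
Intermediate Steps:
(-44097 + 39364)/((-3588 - 1*(-11361)) + 29598) = -4733/((-3588 + 11361) + 29598) = -4733/(7773 + 29598) = -4733/37371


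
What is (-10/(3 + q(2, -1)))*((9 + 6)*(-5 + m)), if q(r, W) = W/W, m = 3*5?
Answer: -375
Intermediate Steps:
m = 15
q(r, W) = 1
(-10/(3 + q(2, -1)))*((9 + 6)*(-5 + m)) = (-10/(3 + 1))*((9 + 6)*(-5 + 15)) = (-10/4)*(15*10) = ((1/4)*(-10))*150 = -5/2*150 = -375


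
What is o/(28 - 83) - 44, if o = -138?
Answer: -2282/55 ≈ -41.491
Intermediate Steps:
o/(28 - 83) - 44 = -138/(28 - 83) - 44 = -138/(-55) - 44 = -138*(-1/55) - 44 = 138/55 - 44 = -2282/55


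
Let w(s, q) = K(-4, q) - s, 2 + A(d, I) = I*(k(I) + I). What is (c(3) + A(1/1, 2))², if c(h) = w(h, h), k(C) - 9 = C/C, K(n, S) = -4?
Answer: 225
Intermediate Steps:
k(C) = 10 (k(C) = 9 + C/C = 9 + 1 = 10)
A(d, I) = -2 + I*(10 + I)
w(s, q) = -4 - s
c(h) = -4 - h
(c(3) + A(1/1, 2))² = ((-4 - 1*3) + (-2 + 2² + 10*2))² = ((-4 - 3) + (-2 + 4 + 20))² = (-7 + 22)² = 15² = 225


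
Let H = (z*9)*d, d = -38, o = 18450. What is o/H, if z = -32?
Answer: 1025/608 ≈ 1.6859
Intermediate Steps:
H = 10944 (H = -32*9*(-38) = -288*(-38) = 10944)
o/H = 18450/10944 = 18450*(1/10944) = 1025/608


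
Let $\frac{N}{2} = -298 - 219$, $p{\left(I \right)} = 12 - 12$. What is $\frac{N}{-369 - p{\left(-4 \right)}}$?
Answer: $\frac{1034}{369} \approx 2.8022$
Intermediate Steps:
$p{\left(I \right)} = 0$ ($p{\left(I \right)} = 12 - 12 = 0$)
$N = -1034$ ($N = 2 \left(-298 - 219\right) = 2 \left(-517\right) = -1034$)
$\frac{N}{-369 - p{\left(-4 \right)}} = - \frac{1034}{-369 - 0} = - \frac{1034}{-369 + 0} = - \frac{1034}{-369} = \left(-1034\right) \left(- \frac{1}{369}\right) = \frac{1034}{369}$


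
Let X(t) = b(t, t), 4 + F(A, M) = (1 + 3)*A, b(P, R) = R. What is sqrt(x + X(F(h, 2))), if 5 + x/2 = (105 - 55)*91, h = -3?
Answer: sqrt(9074) ≈ 95.258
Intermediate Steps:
F(A, M) = -4 + 4*A (F(A, M) = -4 + (1 + 3)*A = -4 + 4*A)
X(t) = t
x = 9090 (x = -10 + 2*((105 - 55)*91) = -10 + 2*(50*91) = -10 + 2*4550 = -10 + 9100 = 9090)
sqrt(x + X(F(h, 2))) = sqrt(9090 + (-4 + 4*(-3))) = sqrt(9090 + (-4 - 12)) = sqrt(9090 - 16) = sqrt(9074)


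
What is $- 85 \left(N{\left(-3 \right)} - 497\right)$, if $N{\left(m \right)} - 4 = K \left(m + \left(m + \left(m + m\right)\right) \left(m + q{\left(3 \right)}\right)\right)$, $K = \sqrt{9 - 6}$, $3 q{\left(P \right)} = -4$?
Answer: $41905 - 3060 \sqrt{3} \approx 36605.0$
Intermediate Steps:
$q{\left(P \right)} = - \frac{4}{3}$ ($q{\left(P \right)} = \frac{1}{3} \left(-4\right) = - \frac{4}{3}$)
$K = \sqrt{3} \approx 1.732$
$N{\left(m \right)} = 4 + \sqrt{3} \left(m + 3 m \left(- \frac{4}{3} + m\right)\right)$ ($N{\left(m \right)} = 4 + \sqrt{3} \left(m + \left(m + \left(m + m\right)\right) \left(m - \frac{4}{3}\right)\right) = 4 + \sqrt{3} \left(m + \left(m + 2 m\right) \left(- \frac{4}{3} + m\right)\right) = 4 + \sqrt{3} \left(m + 3 m \left(- \frac{4}{3} + m\right)\right)$)
$- 85 \left(N{\left(-3 \right)} - 497\right) = - 85 \left(\left(4 - - 9 \sqrt{3} + 3 \sqrt{3} \left(-3\right)^{2}\right) - 497\right) = - 85 \left(\left(4 + 9 \sqrt{3} + 3 \sqrt{3} \cdot 9\right) - 497\right) = - 85 \left(\left(4 + 9 \sqrt{3} + 27 \sqrt{3}\right) - 497\right) = - 85 \left(\left(4 + 36 \sqrt{3}\right) - 497\right) = - 85 \left(-493 + 36 \sqrt{3}\right) = 41905 - 3060 \sqrt{3}$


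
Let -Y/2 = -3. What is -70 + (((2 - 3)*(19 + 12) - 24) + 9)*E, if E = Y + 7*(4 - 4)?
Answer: -346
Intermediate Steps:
Y = 6 (Y = -2*(-3) = 6)
E = 6 (E = 6 + 7*(4 - 4) = 6 + 7*0 = 6 + 0 = 6)
-70 + (((2 - 3)*(19 + 12) - 24) + 9)*E = -70 + (((2 - 3)*(19 + 12) - 24) + 9)*6 = -70 + ((-1*31 - 24) + 9)*6 = -70 + ((-31 - 24) + 9)*6 = -70 + (-55 + 9)*6 = -70 - 46*6 = -70 - 276 = -346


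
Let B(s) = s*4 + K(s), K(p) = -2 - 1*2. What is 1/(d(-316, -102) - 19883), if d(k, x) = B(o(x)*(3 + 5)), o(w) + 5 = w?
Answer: -1/23311 ≈ -4.2898e-5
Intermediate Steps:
o(w) = -5 + w
K(p) = -4 (K(p) = -2 - 2 = -4)
B(s) = -4 + 4*s (B(s) = s*4 - 4 = 4*s - 4 = -4 + 4*s)
d(k, x) = -164 + 32*x (d(k, x) = -4 + 4*((-5 + x)*(3 + 5)) = -4 + 4*((-5 + x)*8) = -4 + 4*(-40 + 8*x) = -4 + (-160 + 32*x) = -164 + 32*x)
1/(d(-316, -102) - 19883) = 1/((-164 + 32*(-102)) - 19883) = 1/((-164 - 3264) - 19883) = 1/(-3428 - 19883) = 1/(-23311) = -1/23311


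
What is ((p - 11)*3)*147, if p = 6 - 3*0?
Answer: -2205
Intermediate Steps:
p = 6 (p = 6 + 0 = 6)
((p - 11)*3)*147 = ((6 - 11)*3)*147 = -5*3*147 = -15*147 = -2205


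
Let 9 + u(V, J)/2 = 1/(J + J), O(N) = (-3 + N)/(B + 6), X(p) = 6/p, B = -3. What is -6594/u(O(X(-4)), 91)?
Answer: 600054/1637 ≈ 366.56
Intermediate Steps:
O(N) = -1 + N/3 (O(N) = (-3 + N)/(-3 + 6) = (-3 + N)/3 = (-3 + N)*(1/3) = -1 + N/3)
u(V, J) = -18 + 1/J (u(V, J) = -18 + 2/(J + J) = -18 + 2/((2*J)) = -18 + 2*(1/(2*J)) = -18 + 1/J)
-6594/u(O(X(-4)), 91) = -6594/(-18 + 1/91) = -6594/(-1637/91) = -6594*(-91/1637) = 600054/1637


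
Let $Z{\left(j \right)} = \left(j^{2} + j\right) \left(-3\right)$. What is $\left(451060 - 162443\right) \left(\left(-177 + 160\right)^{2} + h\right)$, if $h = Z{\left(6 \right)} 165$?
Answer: $-5916937117$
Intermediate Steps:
$Z{\left(j \right)} = - 3 j - 3 j^{2}$ ($Z{\left(j \right)} = \left(j + j^{2}\right) \left(-3\right) = - 3 j - 3 j^{2}$)
$h = -20790$ ($h = \left(-3\right) 6 \left(1 + 6\right) 165 = \left(-3\right) 6 \cdot 7 \cdot 165 = \left(-126\right) 165 = -20790$)
$\left(451060 - 162443\right) \left(\left(-177 + 160\right)^{2} + h\right) = \left(451060 - 162443\right) \left(\left(-177 + 160\right)^{2} - 20790\right) = 288617 \left(\left(-17\right)^{2} - 20790\right) = 288617 \left(289 - 20790\right) = 288617 \left(-20501\right) = -5916937117$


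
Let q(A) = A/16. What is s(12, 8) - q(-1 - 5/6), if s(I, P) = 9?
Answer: 875/96 ≈ 9.1146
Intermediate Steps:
q(A) = A/16 (q(A) = A*(1/16) = A/16)
s(12, 8) - q(-1 - 5/6) = 9 - (-1 - 5/6)/16 = 9 - (-11)/(16*6) = 9 - 1*(-11/96) = 9 + 11/96 = 875/96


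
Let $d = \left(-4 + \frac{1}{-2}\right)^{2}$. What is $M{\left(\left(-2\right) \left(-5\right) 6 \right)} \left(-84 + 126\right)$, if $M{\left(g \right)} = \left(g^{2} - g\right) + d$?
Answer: $\frac{299061}{2} \approx 1.4953 \cdot 10^{5}$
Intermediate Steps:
$d = \frac{81}{4}$ ($d = \left(-4 - \frac{1}{2}\right)^{2} = \left(- \frac{9}{2}\right)^{2} = \frac{81}{4} \approx 20.25$)
$M{\left(g \right)} = \frac{81}{4} + g^{2} - g$ ($M{\left(g \right)} = \left(g^{2} - g\right) + \frac{81}{4} = \frac{81}{4} + g^{2} - g$)
$M{\left(\left(-2\right) \left(-5\right) 6 \right)} \left(-84 + 126\right) = \left(\frac{81}{4} + \left(\left(-2\right) \left(-5\right) 6\right)^{2} - \left(-2\right) \left(-5\right) 6\right) \left(-84 + 126\right) = \left(\frac{81}{4} + \left(10 \cdot 6\right)^{2} - 10 \cdot 6\right) 42 = \left(\frac{81}{4} + 60^{2} - 60\right) 42 = \left(\frac{81}{4} + 3600 - 60\right) 42 = \frac{14241}{4} \cdot 42 = \frac{299061}{2}$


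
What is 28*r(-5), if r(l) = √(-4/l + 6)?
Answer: 28*√170/5 ≈ 73.015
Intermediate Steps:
r(l) = √(6 - 4/l)
28*r(-5) = 28*√(6 - 4/(-5)) = 28*√(6 - 4*(-⅕)) = 28*√(6 + ⅘) = 28*√(34/5) = 28*(√170/5) = 28*√170/5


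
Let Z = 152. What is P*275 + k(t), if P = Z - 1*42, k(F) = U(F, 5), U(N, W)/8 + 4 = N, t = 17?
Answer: 30354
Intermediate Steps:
U(N, W) = -32 + 8*N
k(F) = -32 + 8*F
P = 110 (P = 152 - 1*42 = 152 - 42 = 110)
P*275 + k(t) = 110*275 + (-32 + 8*17) = 30250 + (-32 + 136) = 30250 + 104 = 30354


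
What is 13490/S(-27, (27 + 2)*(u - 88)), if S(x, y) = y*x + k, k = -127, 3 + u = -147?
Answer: 13490/186227 ≈ 0.072438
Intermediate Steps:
u = -150 (u = -3 - 147 = -150)
S(x, y) = -127 + x*y (S(x, y) = y*x - 127 = x*y - 127 = -127 + x*y)
13490/S(-27, (27 + 2)*(u - 88)) = 13490/(-127 - 27*(27 + 2)*(-150 - 88)) = 13490/(-127 - 783*(-238)) = 13490/(-127 - 27*(-6902)) = 13490/(-127 + 186354) = 13490/186227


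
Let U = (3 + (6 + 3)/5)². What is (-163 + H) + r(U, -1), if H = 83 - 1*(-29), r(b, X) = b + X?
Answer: -724/25 ≈ -28.960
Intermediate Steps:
U = 576/25 (U = (3 + 9*(⅕))² = (3 + 9/5)² = (24/5)² = 576/25 ≈ 23.040)
r(b, X) = X + b
H = 112 (H = 83 + 29 = 112)
(-163 + H) + r(U, -1) = (-163 + 112) + (-1 + 576/25) = -51 + 551/25 = -724/25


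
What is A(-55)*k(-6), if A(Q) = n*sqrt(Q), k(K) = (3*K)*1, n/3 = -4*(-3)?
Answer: -648*I*sqrt(55) ≈ -4805.7*I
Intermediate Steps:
n = 36 (n = 3*(-4*(-3)) = 3*12 = 36)
k(K) = 3*K
A(Q) = 36*sqrt(Q)
A(-55)*k(-6) = (36*sqrt(-55))*(3*(-6)) = (36*(I*sqrt(55)))*(-18) = (36*I*sqrt(55))*(-18) = -648*I*sqrt(55)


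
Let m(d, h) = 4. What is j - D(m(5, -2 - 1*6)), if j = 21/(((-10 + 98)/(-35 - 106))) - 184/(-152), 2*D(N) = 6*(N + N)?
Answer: -94363/1672 ≈ -56.437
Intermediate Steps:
D(N) = 6*N (D(N) = (6*(N + N))/2 = (6*(2*N))/2 = (12*N)/2 = 6*N)
j = -54235/1672 (j = 21/((88/(-141))) - 184*(-1/152) = 21/((88*(-1/141))) + 23/19 = 21/(-88/141) + 23/19 = 21*(-141/88) + 23/19 = -2961/88 + 23/19 = -54235/1672 ≈ -32.437)
j - D(m(5, -2 - 1*6)) = -54235/1672 - 6*4 = -54235/1672 - 1*24 = -54235/1672 - 24 = -94363/1672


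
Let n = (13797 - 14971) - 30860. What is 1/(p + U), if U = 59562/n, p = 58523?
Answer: 5339/312444370 ≈ 1.7088e-5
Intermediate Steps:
n = -32034 (n = -1174 - 30860 = -32034)
U = -9927/5339 (U = 59562/(-32034) = 59562*(-1/32034) = -9927/5339 ≈ -1.8593)
1/(p + U) = 1/(58523 - 9927/5339) = 1/(312444370/5339) = 5339/312444370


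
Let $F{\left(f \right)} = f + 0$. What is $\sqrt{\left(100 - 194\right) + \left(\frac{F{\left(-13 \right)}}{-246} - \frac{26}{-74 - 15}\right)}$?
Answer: $\frac{i \sqrt{44893274802}}{21894} \approx 9.6776 i$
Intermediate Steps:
$F{\left(f \right)} = f$
$\sqrt{\left(100 - 194\right) + \left(\frac{F{\left(-13 \right)}}{-246} - \frac{26}{-74 - 15}\right)} = \sqrt{\left(100 - 194\right) - \left(- \frac{13}{246} + \frac{26}{-74 - 15}\right)} = \sqrt{-94 - \left(- \frac{13}{246} + \frac{26}{-89}\right)} = \sqrt{-94 + \left(\frac{13}{246} - - \frac{26}{89}\right)} = \sqrt{-94 + \left(\frac{13}{246} + \frac{26}{89}\right)} = \sqrt{-94 + \frac{7553}{21894}} = \sqrt{- \frac{2050483}{21894}} = \frac{i \sqrt{44893274802}}{21894}$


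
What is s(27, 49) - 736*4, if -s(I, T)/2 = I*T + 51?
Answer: -5692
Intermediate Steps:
s(I, T) = -102 - 2*I*T (s(I, T) = -2*(I*T + 51) = -2*(51 + I*T) = -102 - 2*I*T)
s(27, 49) - 736*4 = (-102 - 2*27*49) - 736*4 = (-102 - 2646) - 1*2944 = -2748 - 2944 = -5692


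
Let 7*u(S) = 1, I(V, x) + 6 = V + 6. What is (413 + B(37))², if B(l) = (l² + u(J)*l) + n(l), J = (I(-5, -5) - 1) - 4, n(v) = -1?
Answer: 156350016/49 ≈ 3.1908e+6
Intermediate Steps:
I(V, x) = V (I(V, x) = -6 + (V + 6) = -6 + (6 + V) = V)
J = -10 (J = (-5 - 1) - 4 = -6 - 4 = -10)
u(S) = ⅐ (u(S) = (⅐)*1 = ⅐)
B(l) = -1 + l² + l/7 (B(l) = (l² + l/7) - 1 = -1 + l² + l/7)
(413 + B(37))² = (413 + (-1 + 37² + (⅐)*37))² = (413 + (-1 + 1369 + 37/7))² = (413 + 9613/7)² = (12504/7)² = 156350016/49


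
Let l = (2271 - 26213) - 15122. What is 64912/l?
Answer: -8114/4883 ≈ -1.6617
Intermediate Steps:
l = -39064 (l = -23942 - 15122 = -39064)
64912/l = 64912/(-39064) = 64912*(-1/39064) = -8114/4883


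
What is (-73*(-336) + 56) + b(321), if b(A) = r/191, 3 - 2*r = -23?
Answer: 4695557/191 ≈ 24584.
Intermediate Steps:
r = 13 (r = 3/2 - 1/2*(-23) = 3/2 + 23/2 = 13)
b(A) = 13/191
(-73*(-336) + 56) + b(321) = (-73*(-336) + 56) + 13/191 = (24528 + 56) + 13/191 = 24584 + 13/191 = 4695557/191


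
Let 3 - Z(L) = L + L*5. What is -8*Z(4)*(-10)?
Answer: -1680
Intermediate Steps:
Z(L) = 3 - 6*L (Z(L) = 3 - (L + L*5) = 3 - (L + 5*L) = 3 - 6*L)
-8*Z(4)*(-10) = -8*(3 - 6*4)*(-10) = -8*(3 - 24)*(-10) = -8*(-21)*(-10) = 168*(-10) = -1680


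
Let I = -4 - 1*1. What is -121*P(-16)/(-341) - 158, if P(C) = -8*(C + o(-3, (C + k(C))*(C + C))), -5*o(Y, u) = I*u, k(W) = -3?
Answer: -56994/31 ≈ -1838.5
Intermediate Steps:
I = -5 (I = -4 - 1 = -5)
o(Y, u) = u (o(Y, u) = -(-1)*u = u)
P(C) = -8*C - 16*C*(-3 + C) (P(C) = -8*(C + (C - 3)*(C + C)) = -8*(C + (-3 + C)*(2*C)) = -8*(C + 2*C*(-3 + C)) = -8*C - 16*C*(-3 + C))
-121*P(-16)/(-341) - 158 = -121*8*(-16)*(5 - 2*(-16))/(-341) - 158 = -121*8*(-16)*(5 + 32)*(-1)/341 - 158 = -121*8*(-16)*37*(-1)/341 - 158 = -(-573056)*(-1)/341 - 158 = -121*4736/341 - 158 = -52096/31 - 158 = -56994/31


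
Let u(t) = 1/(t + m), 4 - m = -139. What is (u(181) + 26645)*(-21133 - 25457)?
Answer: -67035097465/54 ≈ -1.2414e+9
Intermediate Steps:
m = 143 (m = 4 - 1*(-139) = 4 + 139 = 143)
u(t) = 1/(143 + t) (u(t) = 1/(t + 143) = 1/(143 + t))
(u(181) + 26645)*(-21133 - 25457) = (1/(143 + 181) + 26645)*(-21133 - 25457) = (1/324 + 26645)*(-46590) = (8632981/324)*(-46590) = -67035097465/54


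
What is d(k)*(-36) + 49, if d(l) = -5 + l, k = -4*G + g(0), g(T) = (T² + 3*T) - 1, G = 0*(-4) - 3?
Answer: -167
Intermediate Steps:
G = -3 (G = 0 - 3 = -3)
g(T) = -1 + T² + 3*T
k = 11 (k = -4*(-3) + (-1 + 0² + 3*0) = 12 + (-1 + 0 + 0) = 12 - 1 = 11)
d(k)*(-36) + 49 = (-5 + 11)*(-36) + 49 = 6*(-36) + 49 = -216 + 49 = -167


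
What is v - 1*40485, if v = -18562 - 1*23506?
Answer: -82553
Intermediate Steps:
v = -42068 (v = -18562 - 23506 = -42068)
v - 1*40485 = -42068 - 1*40485 = -42068 - 40485 = -82553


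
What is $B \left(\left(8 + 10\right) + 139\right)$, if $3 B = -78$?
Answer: $-4082$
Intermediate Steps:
$B = -26$ ($B = \frac{1}{3} \left(-78\right) = -26$)
$B \left(\left(8 + 10\right) + 139\right) = - 26 \left(\left(8 + 10\right) + 139\right) = - 26 \left(18 + 139\right) = \left(-26\right) 157 = -4082$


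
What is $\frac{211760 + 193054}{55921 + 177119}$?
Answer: $\frac{67469}{38840} \approx 1.7371$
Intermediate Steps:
$\frac{211760 + 193054}{55921 + 177119} = \frac{404814}{233040} = 404814 \cdot \frac{1}{233040} = \frac{67469}{38840}$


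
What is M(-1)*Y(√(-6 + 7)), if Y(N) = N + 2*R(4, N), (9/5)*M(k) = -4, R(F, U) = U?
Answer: -20/3 ≈ -6.6667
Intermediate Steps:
M(k) = -20/9 (M(k) = (5/9)*(-4) = -20/9)
Y(N) = 3*N (Y(N) = N + 2*N = 3*N)
M(-1)*Y(√(-6 + 7)) = -20*√(-6 + 7)/3 = -20*√1/3 = -20/3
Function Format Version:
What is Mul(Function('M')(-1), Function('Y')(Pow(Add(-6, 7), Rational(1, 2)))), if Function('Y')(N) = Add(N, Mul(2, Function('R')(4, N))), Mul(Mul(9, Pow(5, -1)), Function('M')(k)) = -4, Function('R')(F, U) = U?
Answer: Rational(-20, 3) ≈ -6.6667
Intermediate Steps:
Function('M')(k) = Rational(-20, 9) (Function('M')(k) = Mul(Rational(5, 9), -4) = Rational(-20, 9))
Function('Y')(N) = Mul(3, N) (Function('Y')(N) = Add(N, Mul(2, N)) = Mul(3, N))
Mul(Function('M')(-1), Function('Y')(Pow(Add(-6, 7), Rational(1, 2)))) = Mul(Rational(-20, 9), Mul(3, Pow(Add(-6, 7), Rational(1, 2)))) = Mul(Rational(-20, 9), Mul(3, Pow(1, Rational(1, 2)))) = Mul(Rational(-20, 9), Mul(3, 1)) = Mul(Rational(-20, 9), 3) = Rational(-20, 3)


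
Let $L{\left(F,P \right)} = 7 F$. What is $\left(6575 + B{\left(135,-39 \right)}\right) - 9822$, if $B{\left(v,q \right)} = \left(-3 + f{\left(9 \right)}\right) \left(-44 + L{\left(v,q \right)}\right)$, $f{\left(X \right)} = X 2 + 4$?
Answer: $13872$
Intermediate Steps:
$f{\left(X \right)} = 4 + 2 X$ ($f{\left(X \right)} = 2 X + 4 = 4 + 2 X$)
$B{\left(v,q \right)} = -836 + 133 v$ ($B{\left(v,q \right)} = \left(-3 + \left(4 + 2 \cdot 9\right)\right) \left(-44 + 7 v\right) = \left(-3 + \left(4 + 18\right)\right) \left(-44 + 7 v\right) = \left(-3 + 22\right) \left(-44 + 7 v\right) = 19 \left(-44 + 7 v\right) = -836 + 133 v$)
$\left(6575 + B{\left(135,-39 \right)}\right) - 9822 = \left(6575 + \left(-836 + 133 \cdot 135\right)\right) - 9822 = \left(6575 + \left(-836 + 17955\right)\right) - 9822 = \left(6575 + 17119\right) - 9822 = 23694 - 9822 = 13872$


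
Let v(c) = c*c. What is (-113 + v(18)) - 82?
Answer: 129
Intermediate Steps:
v(c) = c²
(-113 + v(18)) - 82 = (-113 + 18²) - 82 = (-113 + 324) - 82 = 211 - 82 = 129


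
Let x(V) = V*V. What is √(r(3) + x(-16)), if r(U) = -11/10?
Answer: √25490/10 ≈ 15.966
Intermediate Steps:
r(U) = -11/10 (r(U) = -11*⅒ = -11/10)
x(V) = V²
√(r(3) + x(-16)) = √(-11/10 + (-16)²) = √(-11/10 + 256) = √(2549/10) = √25490/10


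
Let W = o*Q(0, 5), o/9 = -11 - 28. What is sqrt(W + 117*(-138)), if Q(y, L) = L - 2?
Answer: 21*I*sqrt(39) ≈ 131.15*I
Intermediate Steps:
Q(y, L) = -2 + L
o = -351 (o = 9*(-11 - 28) = 9*(-39) = -351)
W = -1053 (W = -351*(-2 + 5) = -351*3 = -1053)
sqrt(W + 117*(-138)) = sqrt(-1053 + 117*(-138)) = sqrt(-1053 - 16146) = sqrt(-17199) = 21*I*sqrt(39)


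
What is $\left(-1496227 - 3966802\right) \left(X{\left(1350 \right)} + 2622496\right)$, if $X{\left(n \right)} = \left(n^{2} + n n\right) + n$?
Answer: $-34246887494534$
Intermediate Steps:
$X{\left(n \right)} = n + 2 n^{2}$ ($X{\left(n \right)} = \left(n^{2} + n^{2}\right) + n = 2 n^{2} + n = n + 2 n^{2}$)
$\left(-1496227 - 3966802\right) \left(X{\left(1350 \right)} + 2622496\right) = \left(-1496227 - 3966802\right) \left(1350 \left(1 + 2 \cdot 1350\right) + 2622496\right) = - 5463029 \left(1350 \left(1 + 2700\right) + 2622496\right) = - 5463029 \left(1350 \cdot 2701 + 2622496\right) = - 5463029 \left(3646350 + 2622496\right) = \left(-5463029\right) 6268846 = -34246887494534$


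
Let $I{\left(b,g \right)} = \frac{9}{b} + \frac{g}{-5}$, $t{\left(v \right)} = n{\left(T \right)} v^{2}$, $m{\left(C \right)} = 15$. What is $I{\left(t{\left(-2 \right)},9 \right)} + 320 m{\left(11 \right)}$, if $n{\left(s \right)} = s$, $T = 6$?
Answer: $\frac{191943}{40} \approx 4798.6$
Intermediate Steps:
$t{\left(v \right)} = 6 v^{2}$
$I{\left(b,g \right)} = \frac{9}{b} - \frac{g}{5}$ ($I{\left(b,g \right)} = \frac{9}{b} + g \left(- \frac{1}{5}\right) = \frac{9}{b} - \frac{g}{5}$)
$I{\left(t{\left(-2 \right)},9 \right)} + 320 m{\left(11 \right)} = \left(\frac{9}{6 \left(-2\right)^{2}} - \frac{9}{5}\right) + 320 \cdot 15 = \left(\frac{9}{6 \cdot 4} - \frac{9}{5}\right) + 4800 = \left(\frac{9}{24} - \frac{9}{5}\right) + 4800 = \left(9 \cdot \frac{1}{24} - \frac{9}{5}\right) + 4800 = \left(\frac{3}{8} - \frac{9}{5}\right) + 4800 = - \frac{57}{40} + 4800 = \frac{191943}{40}$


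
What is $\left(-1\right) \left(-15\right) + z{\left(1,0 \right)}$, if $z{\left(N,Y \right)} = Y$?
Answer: $15$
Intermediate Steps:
$\left(-1\right) \left(-15\right) + z{\left(1,0 \right)} = \left(-1\right) \left(-15\right) + 0 = 15 + 0 = 15$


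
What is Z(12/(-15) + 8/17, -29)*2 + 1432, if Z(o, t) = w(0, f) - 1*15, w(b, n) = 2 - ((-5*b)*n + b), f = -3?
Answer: 1406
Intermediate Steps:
w(b, n) = 2 - b + 5*b*n (w(b, n) = 2 - (-5*b*n + b) = 2 - (b - 5*b*n) = 2 + (-b + 5*b*n) = 2 - b + 5*b*n)
Z(o, t) = -13 (Z(o, t) = (2 - 1*0 + 5*0*(-3)) - 1*15 = (2 + 0 + 0) - 15 = 2 - 15 = -13)
Z(12/(-15) + 8/17, -29)*2 + 1432 = -13*2 + 1432 = -26 + 1432 = 1406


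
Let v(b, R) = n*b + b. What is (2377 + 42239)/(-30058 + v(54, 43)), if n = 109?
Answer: -22308/12059 ≈ -1.8499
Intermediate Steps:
v(b, R) = 110*b (v(b, R) = 109*b + b = 110*b)
(2377 + 42239)/(-30058 + v(54, 43)) = (2377 + 42239)/(-30058 + 110*54) = 44616/(-30058 + 5940) = 44616/(-24118) = 44616*(-1/24118) = -22308/12059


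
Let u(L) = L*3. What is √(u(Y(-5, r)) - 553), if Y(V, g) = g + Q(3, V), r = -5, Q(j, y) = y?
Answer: I*√583 ≈ 24.145*I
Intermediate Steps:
Y(V, g) = V + g (Y(V, g) = g + V = V + g)
u(L) = 3*L
√(u(Y(-5, r)) - 553) = √(3*(-5 - 5) - 553) = √(3*(-10) - 553) = √(-30 - 553) = √(-583) = I*√583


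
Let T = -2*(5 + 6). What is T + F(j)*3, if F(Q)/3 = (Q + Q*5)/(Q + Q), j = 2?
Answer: 5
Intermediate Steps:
F(Q) = 9 (F(Q) = 3*((Q + Q*5)/(Q + Q)) = 3*((Q + 5*Q)/((2*Q))) = 3*((6*Q)*(1/(2*Q))) = 3*3 = 9)
T = -22 (T = -2*11 = -22)
T + F(j)*3 = -22 + 9*3 = -22 + 27 = 5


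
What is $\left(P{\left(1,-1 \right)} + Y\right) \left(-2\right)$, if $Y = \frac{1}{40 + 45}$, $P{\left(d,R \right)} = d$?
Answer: $- \frac{172}{85} \approx -2.0235$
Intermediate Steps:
$Y = \frac{1}{85} \approx 0.011765$
$\left(P{\left(1,-1 \right)} + Y\right) \left(-2\right) = \left(1 + \frac{1}{85}\right) \left(-2\right) = \frac{86}{85} \left(-2\right) = - \frac{172}{85}$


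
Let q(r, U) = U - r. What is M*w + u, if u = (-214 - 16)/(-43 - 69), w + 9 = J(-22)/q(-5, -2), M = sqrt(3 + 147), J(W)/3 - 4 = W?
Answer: 115/56 - 135*sqrt(6) ≈ -328.63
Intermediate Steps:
J(W) = 12 + 3*W
M = 5*sqrt(6) (M = sqrt(150) = 5*sqrt(6) ≈ 12.247)
w = -27 (w = -9 + (12 + 3*(-22))/(-2 - 1*(-5)) = -9 + (12 - 66)/(-2 + 5) = -9 - 54/3 = -9 - 54*1/3 = -9 - 18 = -27)
u = 115/56 (u = -230/(-112) = -230*(-1/112) = 115/56 ≈ 2.0536)
M*w + u = (5*sqrt(6))*(-27) + 115/56 = -135*sqrt(6) + 115/56 = 115/56 - 135*sqrt(6)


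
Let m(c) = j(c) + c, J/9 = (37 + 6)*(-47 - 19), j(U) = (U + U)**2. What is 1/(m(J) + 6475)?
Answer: 1/2609555989 ≈ 3.8321e-10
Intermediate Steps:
j(U) = 4*U**2 (j(U) = (2*U)**2 = 4*U**2)
J = -25542 (J = 9*((37 + 6)*(-47 - 19)) = 9*(43*(-66)) = 9*(-2838) = -25542)
m(c) = c + 4*c**2 (m(c) = 4*c**2 + c = c + 4*c**2)
1/(m(J) + 6475) = 1/(-25542*(1 + 4*(-25542)) + 6475) = 1/(-25542*(1 - 102168) + 6475) = 1/(-25542*(-102167) + 6475) = 1/(2609549514 + 6475) = 1/2609555989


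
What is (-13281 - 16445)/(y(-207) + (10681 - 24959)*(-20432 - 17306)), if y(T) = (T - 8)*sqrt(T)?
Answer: -16017057373064/290330402072539471 - 19173270*I*sqrt(23)/290330402072539471 ≈ -5.5168e-5 - 3.1671e-10*I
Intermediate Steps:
y(T) = sqrt(T)*(-8 + T) (y(T) = (-8 + T)*sqrt(T) = sqrt(T)*(-8 + T))
(-13281 - 16445)/(y(-207) + (10681 - 24959)*(-20432 - 17306)) = (-13281 - 16445)/(sqrt(-207)*(-8 - 207) + (10681 - 24959)*(-20432 - 17306)) = -29726/((3*I*sqrt(23))*(-215) - 14278*(-37738)) = -29726/(-645*I*sqrt(23) + 538823164) = -29726/(538823164 - 645*I*sqrt(23))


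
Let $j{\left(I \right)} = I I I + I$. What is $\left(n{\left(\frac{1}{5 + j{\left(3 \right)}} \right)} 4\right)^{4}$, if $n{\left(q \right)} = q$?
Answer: $\frac{256}{1500625} \approx 0.0001706$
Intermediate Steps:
$j{\left(I \right)} = I + I^{3}$ ($j{\left(I \right)} = I^{2} I + I = I^{3} + I = I + I^{3}$)
$\left(n{\left(\frac{1}{5 + j{\left(3 \right)}} \right)} 4\right)^{4} = \left(\frac{1}{5 + \left(3 + 3^{3}\right)} 4\right)^{4} = \left(\frac{1}{5 + \left(3 + 27\right)} 4\right)^{4} = \left(\frac{1}{5 + 30} \cdot 4\right)^{4} = \left(\frac{1}{35} \cdot 4\right)^{4} = \left(\frac{4}{35}\right)^{4} = \frac{256}{1500625}$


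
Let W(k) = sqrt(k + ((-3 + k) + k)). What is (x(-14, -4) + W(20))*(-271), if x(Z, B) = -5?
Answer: 1355 - 271*sqrt(57) ≈ -691.00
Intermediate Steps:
W(k) = sqrt(-3 + 3*k) (W(k) = sqrt(k + (-3 + 2*k)) = sqrt(-3 + 3*k))
(x(-14, -4) + W(20))*(-271) = (-5 + sqrt(-3 + 3*20))*(-271) = (-5 + sqrt(-3 + 60))*(-271) = (-5 + sqrt(57))*(-271) = 1355 - 271*sqrt(57)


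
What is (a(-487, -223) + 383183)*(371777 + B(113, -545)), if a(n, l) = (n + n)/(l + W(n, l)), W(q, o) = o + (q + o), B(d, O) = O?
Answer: 41110280125776/289 ≈ 1.4225e+11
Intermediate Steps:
W(q, o) = q + 2*o (W(q, o) = o + (o + q) = q + 2*o)
a(n, l) = 2*n/(n + 3*l) (a(n, l) = (n + n)/(l + (n + 2*l)) = (2*n)/(n + 3*l) = 2*n/(n + 3*l))
(a(-487, -223) + 383183)*(371777 + B(113, -545)) = (2*(-487)/(-487 + 3*(-223)) + 383183)*(371777 - 545) = (2*(-487)/(-487 - 669) + 383183)*371232 = (2*(-487)/(-1156) + 383183)*371232 = (2*(-487)*(-1/1156) + 383183)*371232 = (487/578 + 383183)*371232 = (221480261/578)*371232 = 41110280125776/289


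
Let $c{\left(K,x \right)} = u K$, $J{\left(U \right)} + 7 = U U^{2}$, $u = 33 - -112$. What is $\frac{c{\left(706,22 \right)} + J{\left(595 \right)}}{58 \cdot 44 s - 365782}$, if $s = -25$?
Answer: $- \frac{105373619}{214791} \approx -490.59$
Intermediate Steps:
$u = 145$ ($u = 33 + 112 = 145$)
$J{\left(U \right)} = -7 + U^{3}$ ($J{\left(U \right)} = -7 + U U^{2} = -7 + U^{3}$)
$c{\left(K,x \right)} = 145 K$
$\frac{c{\left(706,22 \right)} + J{\left(595 \right)}}{58 \cdot 44 s - 365782} = \frac{145 \cdot 706 - \left(7 - 595^{3}\right)}{58 \cdot 44 \left(-25\right) - 365782} = \frac{102370 + \left(-7 + 210644875\right)}{2552 \left(-25\right) - 365782} = \frac{102370 + 210644868}{-63800 - 365782} = \frac{210747238}{-429582} = 210747238 \left(- \frac{1}{429582}\right) = - \frac{105373619}{214791}$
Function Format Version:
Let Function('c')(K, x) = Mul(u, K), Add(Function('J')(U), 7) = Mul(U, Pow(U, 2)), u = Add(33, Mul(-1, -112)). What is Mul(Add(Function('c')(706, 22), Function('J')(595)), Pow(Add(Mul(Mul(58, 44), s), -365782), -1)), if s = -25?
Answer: Rational(-105373619, 214791) ≈ -490.59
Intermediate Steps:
u = 145 (u = Add(33, 112) = 145)
Function('J')(U) = Add(-7, Pow(U, 3)) (Function('J')(U) = Add(-7, Mul(U, Pow(U, 2))) = Add(-7, Pow(U, 3)))
Function('c')(K, x) = Mul(145, K)
Mul(Add(Function('c')(706, 22), Function('J')(595)), Pow(Add(Mul(Mul(58, 44), s), -365782), -1)) = Mul(Add(Mul(145, 706), Add(-7, Pow(595, 3))), Pow(Add(Mul(Mul(58, 44), -25), -365782), -1)) = Mul(Add(102370, Add(-7, 210644875)), Pow(Add(Mul(2552, -25), -365782), -1)) = Mul(Add(102370, 210644868), Pow(Add(-63800, -365782), -1)) = Mul(210747238, Pow(-429582, -1)) = Mul(210747238, Rational(-1, 429582)) = Rational(-105373619, 214791)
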